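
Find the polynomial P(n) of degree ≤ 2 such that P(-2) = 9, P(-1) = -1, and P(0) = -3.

Write P(n) = an^2 + bn + c. Substituting each data point gives a linear system:
  4a - 2b + c = 9
  a - b + c = -1
  c = -3
Solving the system yields a = 4, b = 2, c = -3.
So P(n) = 4n^2 + 2n - 3.
Check: P(-1) = -1. ✓

P(n) = 4n^2 + 2n - 3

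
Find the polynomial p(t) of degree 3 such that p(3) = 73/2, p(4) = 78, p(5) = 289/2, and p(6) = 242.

p(t) = t^3 + (1/2)t^2 + t + 2

Write p(t) = at^3 + bt^2 + ct + d. Substituting each data point gives a linear system:
  27a + 9b + 3c + d = 73/2
  64a + 16b + 4c + d = 78
  125a + 25b + 5c + d = 289/2
  216a + 36b + 6c + d = 242
Solving the system yields a = 1, b = 1/2, c = 1, d = 2.
So p(t) = t³ + (1/2)t² + t + 2.
Check: p(3) = 73/2. ✓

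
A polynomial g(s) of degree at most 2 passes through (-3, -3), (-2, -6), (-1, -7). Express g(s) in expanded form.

Write g(s) = as^2 + bs + c. Substituting each data point gives a linear system:
  9a - 3b + c = -3
  4a - 2b + c = -6
  a - b + c = -7
Solving the system yields a = 1, b = 2, c = -6.
So g(s) = s² + 2s - 6.
Check: g(-3) = -3. ✓

g(s) = s^2 + 2s - 6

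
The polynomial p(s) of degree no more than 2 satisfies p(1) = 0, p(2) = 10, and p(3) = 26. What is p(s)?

p(s) = 3s^2 + s - 4

Write p(s) = as^2 + bs + c. Substituting each data point gives a linear system:
  a + b + c = 0
  4a + 2b + c = 10
  9a + 3b + c = 26
Solving the system yields a = 3, b = 1, c = -4.
So p(s) = 3s^2 + s - 4.
Check: p(1) = 0. ✓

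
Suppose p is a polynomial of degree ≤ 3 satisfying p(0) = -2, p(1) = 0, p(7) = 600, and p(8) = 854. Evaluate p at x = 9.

1168

Using the Lagrange interpolation formula with nodes 0, 1, 7, 8:
  L_0(x) = (x - 1)(x - 7)(x - 8) / -56
  L_1(x) = x(x - 7)(x - 8) / 42
  L_2(x) = x(x - 1)(x - 8) / -42
  L_3(x) = x(x - 1)(x - 7) / 56
Then p(x) = -2·L_0(x) + 0·L_1(x) + 600·L_2(x) + 854·L_3(x).
Expanding and collecting terms gives p(x) = x^3 + 6x^2 - 5x - 2.
Evaluating at x = 9: p(9) = 1168.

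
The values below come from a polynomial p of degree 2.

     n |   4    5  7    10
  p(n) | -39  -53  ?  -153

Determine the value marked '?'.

The 3 known points determine the degree-2 polynomial uniquely.
Write p(n) = an^2 + bn + c. Substituting each data point gives a linear system:
  16a + 4b + c = -39
  25a + 5b + c = -53
  100a + 10b + c = -153
Solving the system yields a = -1, b = -5, c = -3.
So p(n) = -n² - 5n - 3.
Then p(7) = -87.

-87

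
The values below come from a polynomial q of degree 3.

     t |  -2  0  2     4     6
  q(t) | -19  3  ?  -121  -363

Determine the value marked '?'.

-15

The 4 known points determine the degree-3 polynomial uniquely.
Write q(t) = at^3 + bt^2 + ct + d. Substituting each data point gives a linear system:
  -8a + 4b - 2c + d = -19
  d = 3
  64a + 16b + 4c + d = -121
  216a + 36b + 6c + d = -363
Solving the system yields a = -1, b = -5, c = 5, d = 3.
So q(t) = -t^3 - 5t^2 + 5t + 3.
Then q(2) = -15.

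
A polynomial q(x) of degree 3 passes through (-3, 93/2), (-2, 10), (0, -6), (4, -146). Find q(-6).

Using the Lagrange interpolation formula with nodes -3, -2, 0, 4:
  L_0(x) = (x + 2)x(x - 4) / -21
  L_1(x) = (x + 3)x(x - 4) / 12
  L_2(x) = (x + 3)(x + 2)(x - 4) / -24
  L_3(x) = (x + 3)(x + 2)x / 168
Then q(x) = 93/2·L_0(x) + 10·L_1(x) - 6·L_2(x) - 146·L_3(x).
Expanding and collecting terms gives q(x) = -2x^3 - (1/2)x^2 - x - 6.
Evaluating at x = -6: q(-6) = 414.

414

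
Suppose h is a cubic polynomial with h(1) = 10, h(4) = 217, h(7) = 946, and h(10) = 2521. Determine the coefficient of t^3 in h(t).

Write h(t) = at^3 + bt^2 + ct + d. Substituting each data point gives a linear system:
  a + b + c + d = 10
  64a + 16b + 4c + d = 217
  343a + 49b + 7c + d = 946
  1000a + 100b + 10c + d = 2521
Solving the system yields a = 2, b = 5, c = 2, d = 1.
So h(t) = 2t^3 + 5t^2 + 2t + 1.
The leading coefficient is 2.

2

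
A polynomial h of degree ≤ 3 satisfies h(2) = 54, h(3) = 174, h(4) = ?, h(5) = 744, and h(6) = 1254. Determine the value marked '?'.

On equispaced nodes a degree-3 polynomial has vanishing fourth forward difference, so
  h(2) - 4·h(3) + 6·h(4) - 4·h(5) + h(6) = 0.
Substituting the known values and solving for h(4):
  6·h(4) = 2364
  h(4) = 394.

394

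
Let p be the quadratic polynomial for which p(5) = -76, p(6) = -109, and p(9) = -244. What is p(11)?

-364

Using the Lagrange interpolation formula with nodes 5, 6, 9:
  L_0(s) = (s - 6)(s - 9) / 4
  L_1(s) = (s - 5)(s - 9) / -3
  L_2(s) = (s - 5)(s - 6) / 12
Then p(s) = -76·L_0(s) - 109·L_1(s) - 244·L_2(s).
Expanding and collecting terms gives p(s) = -3s² - 1.
Evaluating at s = 11: p(11) = -364.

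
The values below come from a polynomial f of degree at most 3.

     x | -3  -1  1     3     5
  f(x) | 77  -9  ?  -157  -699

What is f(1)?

-7

On equispaced nodes a degree-3 polynomial has vanishing fourth forward difference, so
  f(-3) - 4·f(-1) + 6·f(1) - 4·f(3) + f(5) = 0.
Substituting the known values and solving for f(1):
  6·f(1) = -42
  f(1) = -7.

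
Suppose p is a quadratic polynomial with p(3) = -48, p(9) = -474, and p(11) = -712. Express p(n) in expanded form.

p(n) = -6n^2 + n + 3

Using the Lagrange interpolation formula with nodes 3, 9, 11:
  L_0(n) = (n - 9)(n - 11) / 48
  L_1(n) = (n - 3)(n - 11) / -12
  L_2(n) = (n - 3)(n - 9) / 16
Then p(n) = -48·L_0(n) - 474·L_1(n) - 712·L_2(n).
Expanding and collecting terms gives p(n) = -6n² + n + 3.
Check: p(11) = -712. ✓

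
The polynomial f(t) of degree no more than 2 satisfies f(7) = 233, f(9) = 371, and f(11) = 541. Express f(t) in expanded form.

Using the Lagrange interpolation formula with nodes 7, 9, 11:
  L_0(t) = (t - 9)(t - 11) / 8
  L_1(t) = (t - 7)(t - 11) / -4
  L_2(t) = (t - 7)(t - 9) / 8
Then f(t) = 233·L_0(t) + 371·L_1(t) + 541·L_2(t).
Expanding and collecting terms gives f(t) = 4t² + 5t + 2.
Check: f(11) = 541. ✓

f(t) = 4t^2 + 5t + 2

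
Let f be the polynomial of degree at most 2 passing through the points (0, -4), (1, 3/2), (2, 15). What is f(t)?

Using the Lagrange interpolation formula with nodes 0, 1, 2:
  L_0(t) = (t - 1)(t - 2) / 2
  L_1(t) = t(t - 2) / -1
  L_2(t) = t(t - 1) / 2
Then f(t) = -4·L_0(t) + 3/2·L_1(t) + 15·L_2(t).
Expanding and collecting terms gives f(t) = 4t^2 + (3/2)t - 4.
Check: f(1) = 3/2. ✓

f(t) = 4t^2 + (3/2)t - 4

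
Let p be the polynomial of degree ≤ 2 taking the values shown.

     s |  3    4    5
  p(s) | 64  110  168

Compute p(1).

Using the Lagrange interpolation formula with nodes 3, 4, 5:
  L_0(s) = (s - 4)(s - 5) / 2
  L_1(s) = (s - 3)(s - 5) / -1
  L_2(s) = (s - 3)(s - 4) / 2
Then p(s) = 64·L_0(s) + 110·L_1(s) + 168·L_2(s).
Expanding and collecting terms gives p(s) = 6s² + 4s - 2.
Evaluating at s = 1: p(1) = 8.

8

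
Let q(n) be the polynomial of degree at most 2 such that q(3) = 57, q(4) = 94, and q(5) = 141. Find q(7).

Forward differences of the values at n = 3, 4, 5:
  q  : 57  94  141
  Δ  : 37  47
  Δ^2: 10
The second differences are constant, confirming degree 2.
Interpolating (Newton forward form) and evaluating at n = 7 gives q(7) = 265.

265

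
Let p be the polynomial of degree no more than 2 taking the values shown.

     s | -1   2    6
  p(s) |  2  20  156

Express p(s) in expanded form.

p(s) = 4s^2 + 2s

Write p(s) = as^2 + bs + c. Substituting each data point gives a linear system:
  a - b + c = 2
  4a + 2b + c = 20
  36a + 6b + c = 156
Solving the system yields a = 4, b = 2, c = 0.
So p(s) = 4s^2 + 2s.
Check: p(6) = 156. ✓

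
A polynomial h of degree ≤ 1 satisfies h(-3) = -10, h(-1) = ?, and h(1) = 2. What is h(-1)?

The 2 known points determine the degree-1 polynomial uniquely.
Write h(n) = an + b. Substituting each data point gives a linear system:
  -3a + b = -10
  a + b = 2
Solving the system yields a = 3, b = -1.
So h(n) = 3n - 1.
Then h(-1) = -4.

-4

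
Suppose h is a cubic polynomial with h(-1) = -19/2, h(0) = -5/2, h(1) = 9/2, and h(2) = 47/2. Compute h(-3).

Write h(s) = as^3 + bs^2 + cs + d. Substituting each data point gives a linear system:
  -a + b - c + d = -19/2
  d = -5/2
  a + b + c + d = 9/2
  8a + 4b + 2c + d = 47/2
Solving the system yields a = 2, b = 0, c = 5, d = -5/2.
So h(s) = 2s^3 + 5s - 5/2.
Then h(-3) = -143/2.

-143/2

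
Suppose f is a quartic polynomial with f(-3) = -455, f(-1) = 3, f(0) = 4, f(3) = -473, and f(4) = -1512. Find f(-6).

-7682

Write f(u) = au^4 + bu^3 + cu^2 + du + e. Substituting each data point gives a linear system:
  81a - 27b + 9c - 3d + e = -455
  a - b + c - d + e = 3
  e = 4
  81a + 27b + 9c + 3d + e = -473
  256a + 64b + 16c + 4d + e = -1512
Solving the system yields a = -6, b = 0, c = 2, d = -3, e = 4.
So f(u) = -6u^4 + 2u^2 - 3u + 4.
Then f(-6) = -7682.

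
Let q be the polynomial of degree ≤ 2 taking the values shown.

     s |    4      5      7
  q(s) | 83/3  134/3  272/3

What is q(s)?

Write q(s) = as^2 + bs + c. Substituting each data point gives a linear system:
  16a + 4b + c = 83/3
  25a + 5b + c = 134/3
  49a + 7b + c = 272/3
Solving the system yields a = 2, b = -1, c = -1/3.
So q(s) = 2s^2 - s - 1/3.
Check: q(5) = 134/3. ✓

q(s) = 2s^2 - s - 1/3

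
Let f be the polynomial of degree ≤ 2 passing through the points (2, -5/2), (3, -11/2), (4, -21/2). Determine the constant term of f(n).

Write f(n) = an^2 + bn + c. Substituting each data point gives a linear system:
  4a + 2b + c = -5/2
  9a + 3b + c = -11/2
  16a + 4b + c = -21/2
Solving the system yields a = -1, b = 2, c = -5/2.
So f(n) = -n² + 2n - 5/2.
The constant term is -5/2.

-5/2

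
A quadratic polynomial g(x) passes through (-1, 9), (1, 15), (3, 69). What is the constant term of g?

Write g(x) = ax^2 + bx + c. Substituting each data point gives a linear system:
  a - b + c = 9
  a + b + c = 15
  9a + 3b + c = 69
Solving the system yields a = 6, b = 3, c = 6.
So g(x) = 6x² + 3x + 6.
The constant term is 6.

6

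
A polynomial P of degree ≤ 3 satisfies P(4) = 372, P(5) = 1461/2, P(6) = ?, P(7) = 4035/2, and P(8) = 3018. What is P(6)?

The 4 known points determine the degree-3 polynomial uniquely.
Write P(n) = an^3 + bn^2 + cn + d. Substituting each data point gives a linear system:
  64a + 16b + 4c + d = 372
  125a + 25b + 5c + d = 1461/2
  343a + 49b + 7c + d = 4035/2
  512a + 64b + 8c + d = 3018
Solving the system yields a = 6, b = -1, c = 3/2, d = -2.
So P(n) = 6n³ - n² + (3/2)n - 2.
Then P(6) = 1267.

1267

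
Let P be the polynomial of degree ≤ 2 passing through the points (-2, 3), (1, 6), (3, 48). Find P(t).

Write P(t) = at^2 + bt + c. Substituting each data point gives a linear system:
  4a - 2b + c = 3
  a + b + c = 6
  9a + 3b + c = 48
Solving the system yields a = 4, b = 5, c = -3.
So P(t) = 4t^2 + 5t - 3.
Check: P(3) = 48. ✓

P(t) = 4t^2 + 5t - 3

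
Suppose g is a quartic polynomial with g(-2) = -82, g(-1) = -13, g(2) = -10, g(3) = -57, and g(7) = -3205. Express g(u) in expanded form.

g(u) = -2u^4 + 5u^3 - 2u^2 - 2u - 6

Write g(u) = au^4 + bu^3 + cu^2 + du + e. Substituting each data point gives a linear system:
  16a - 8b + 4c - 2d + e = -82
  a - b + c - d + e = -13
  16a + 8b + 4c + 2d + e = -10
  81a + 27b + 9c + 3d + e = -57
  2401a + 343b + 49c + 7d + e = -3205
Solving the system yields a = -2, b = 5, c = -2, d = -2, e = -6.
So g(u) = -2u^4 + 5u^3 - 2u^2 - 2u - 6.
Check: g(-1) = -13. ✓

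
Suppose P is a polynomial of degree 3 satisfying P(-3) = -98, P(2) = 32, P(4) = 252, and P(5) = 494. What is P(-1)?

Write P(x) = ax^3 + bx^2 + cx + d. Substituting each data point gives a linear system:
  -27a + 9b - 3c + d = -98
  8a + 4b + 2c + d = 32
  64a + 16b + 4c + d = 252
  125a + 25b + 5c + d = 494
Solving the system yields a = 4, b = 0, c = -2, d = 4.
So P(x) = 4x³ - 2x + 4.
Then P(-1) = 2.

2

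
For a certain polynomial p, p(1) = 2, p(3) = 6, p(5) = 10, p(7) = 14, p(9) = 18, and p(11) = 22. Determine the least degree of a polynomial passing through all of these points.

1

Forward differences of the values at u = 1, 3, 5, 7, 9, 11:
  p  : 2  6  10  14  18  22
  Δ  : 4  4  4  4  4
  Δ^2: 0  0  0  0
  Δ^3: 0  0  0
  Δ^4: 0  0
  Δ^5: 0
The first differences are constant (4) and nonzero, while all higher differences vanish, so the minimal degree is 1.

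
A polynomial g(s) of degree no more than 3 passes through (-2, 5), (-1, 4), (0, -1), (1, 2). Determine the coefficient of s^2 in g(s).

Write g(s) = as^3 + bs^2 + cs + d. Substituting each data point gives a linear system:
  -8a + 4b - 2c + d = 5
  -a + b - c + d = 4
  d = -1
  a + b + c + d = 2
Solving the system yields a = 2, b = 4, c = -3, d = -1.
So g(s) = 2s³ + 4s² - 3s - 1.
The coefficient of s^2 is 4.

4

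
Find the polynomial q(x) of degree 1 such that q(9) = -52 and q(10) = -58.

Write q(x) = ax + b. Substituting each data point gives a linear system:
  9a + b = -52
  10a + b = -58
Solving the system yields a = -6, b = 2.
So q(x) = -6x + 2.
Check: q(10) = -58. ✓

q(x) = -6x + 2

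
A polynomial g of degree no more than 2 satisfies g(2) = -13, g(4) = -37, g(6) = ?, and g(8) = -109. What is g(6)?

On equispaced nodes a degree-2 polynomial has vanishing third forward difference, so
  - g(2) + 3·g(4) - 3·g(6) + g(8) = 0.
Substituting the known values and solving for g(6):
  -3·g(6) = 207
  g(6) = -69.

-69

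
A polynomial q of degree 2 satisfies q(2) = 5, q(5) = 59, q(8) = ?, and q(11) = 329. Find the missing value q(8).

167

On equispaced nodes a degree-2 polynomial has vanishing third forward difference, so
  - q(2) + 3·q(5) - 3·q(8) + q(11) = 0.
Substituting the known values and solving for q(8):
  -3·q(8) = -501
  q(8) = 167.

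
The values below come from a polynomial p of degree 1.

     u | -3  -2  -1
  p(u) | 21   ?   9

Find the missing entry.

15

On equispaced nodes a degree-1 polynomial has vanishing second forward difference, so
  p(-3) - 2·p(-2) + p(-1) = 0.
Substituting the known values and solving for p(-2):
  -2·p(-2) = -30
  p(-2) = 15.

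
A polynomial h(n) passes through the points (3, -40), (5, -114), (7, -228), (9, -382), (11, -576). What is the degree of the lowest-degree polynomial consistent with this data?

Forward differences of the values at n = 3, 5, 7, 9, 11:
  h  : -40  -114  -228  -382  -576
  Δ  : -74  -114  -154  -194
  Δ^2: -40  -40  -40
  Δ^3: 0  0
  Δ^4: 0
The second differences are constant (-40) and nonzero, while all higher differences vanish, so the minimal degree is 2.

2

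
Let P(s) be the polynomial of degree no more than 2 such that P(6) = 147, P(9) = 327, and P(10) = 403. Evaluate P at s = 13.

Write P(s) = as^2 + bs + c. Substituting each data point gives a linear system:
  36a + 6b + c = 147
  81a + 9b + c = 327
  100a + 10b + c = 403
Solving the system yields a = 4, b = 0, c = 3.
So P(s) = 4s^2 + 3.
Then P(13) = 679.

679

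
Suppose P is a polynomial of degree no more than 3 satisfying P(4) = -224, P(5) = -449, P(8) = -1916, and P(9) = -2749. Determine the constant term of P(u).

-4

Write P(u) = au^3 + bu^2 + cu + d. Substituting each data point gives a linear system:
  64a + 16b + 4c + d = -224
  125a + 25b + 5c + d = -449
  512a + 64b + 8c + d = -1916
  729a + 81b + 9c + d = -2749
Solving the system yields a = -4, b = 2, c = 1, d = -4.
So P(u) = -4u^3 + 2u^2 + u - 4.
The constant term is -4.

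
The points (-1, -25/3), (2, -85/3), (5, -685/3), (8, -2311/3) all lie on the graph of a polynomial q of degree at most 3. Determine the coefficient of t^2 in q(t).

Write q(t) = at^3 + bt^2 + ct + d. Substituting each data point gives a linear system:
  -a + b - c + d = -25/3
  8a + 4b + 2c + d = -85/3
  125a + 25b + 5c + d = -685/3
  512a + 64b + 8c + d = -2311/3
Solving the system yields a = -1, b = -4, c = 1/3, d = -5.
So q(t) = -t^3 - 4t^2 + (1/3)t - 5.
The coefficient of t^2 is -4.

-4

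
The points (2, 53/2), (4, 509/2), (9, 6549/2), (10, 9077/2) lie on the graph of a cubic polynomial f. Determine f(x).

Write f(x) = ax^3 + bx^2 + cx + d. Substituting each data point gives a linear system:
  8a + 4b + 2c + d = 53/2
  64a + 16b + 4c + d = 509/2
  729a + 81b + 9c + d = 6549/2
  1000a + 100b + 10c + d = 9077/2
Solving the system yields a = 5, b = -5, c = 4, d = -3/2.
So f(x) = 5x^3 - 5x^2 + 4x - 3/2.
Check: f(9) = 6549/2. ✓

f(x) = 5x^3 - 5x^2 + 4x - 3/2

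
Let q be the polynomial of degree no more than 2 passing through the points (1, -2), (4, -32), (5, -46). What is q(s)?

Using the Lagrange interpolation formula with nodes 1, 4, 5:
  L_0(s) = (s - 4)(s - 5) / 12
  L_1(s) = (s - 1)(s - 5) / -3
  L_2(s) = (s - 1)(s - 4) / 4
Then q(s) = -2·L_0(s) - 32·L_1(s) - 46·L_2(s).
Expanding and collecting terms gives q(s) = -s² - 5s + 4.
Check: q(1) = -2. ✓

q(s) = -s^2 - 5s + 4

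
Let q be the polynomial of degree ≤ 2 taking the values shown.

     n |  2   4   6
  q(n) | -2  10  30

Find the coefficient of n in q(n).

0

Write q(n) = an^2 + bn + c. Substituting each data point gives a linear system:
  4a + 2b + c = -2
  16a + 4b + c = 10
  36a + 6b + c = 30
Solving the system yields a = 1, b = 0, c = -6.
So q(n) = n^2 - 6.
The coefficient of n is 0.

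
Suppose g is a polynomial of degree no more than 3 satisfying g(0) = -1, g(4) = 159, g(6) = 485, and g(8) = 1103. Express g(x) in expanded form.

g(x) = 2x^3 + (1/2)x^2 + 6x - 1

Write g(x) = ax^3 + bx^2 + cx + d. Substituting each data point gives a linear system:
  d = -1
  64a + 16b + 4c + d = 159
  216a + 36b + 6c + d = 485
  512a + 64b + 8c + d = 1103
Solving the system yields a = 2, b = 1/2, c = 6, d = -1.
So g(x) = 2x³ + (1/2)x² + 6x - 1.
Check: g(6) = 485. ✓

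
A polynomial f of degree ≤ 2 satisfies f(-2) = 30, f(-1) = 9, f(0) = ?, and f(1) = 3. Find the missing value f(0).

On equispaced nodes a degree-2 polynomial has vanishing third forward difference, so
  - f(-2) + 3·f(-1) - 3·f(0) + f(1) = 0.
Substituting the known values and solving for f(0):
  -3·f(0) = 0
  f(0) = 0.

0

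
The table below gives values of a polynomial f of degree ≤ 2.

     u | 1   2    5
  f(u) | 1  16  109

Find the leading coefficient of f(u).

Write f(u) = au^2 + bu + c. Substituting each data point gives a linear system:
  a + b + c = 1
  4a + 2b + c = 16
  25a + 5b + c = 109
Solving the system yields a = 4, b = 3, c = -6.
So f(u) = 4u^2 + 3u - 6.
The leading coefficient is 4.

4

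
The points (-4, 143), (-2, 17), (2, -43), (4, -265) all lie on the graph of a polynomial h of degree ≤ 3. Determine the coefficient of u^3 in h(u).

-3

Write h(u) = au^3 + bu^2 + cu + d. Substituting each data point gives a linear system:
  -64a + 16b - 4c + d = 143
  -8a + 4b - 2c + d = 17
  8a + 4b + 2c + d = -43
  64a + 16b + 4c + d = -265
Solving the system yields a = -3, b = -4, c = -3, d = 3.
So h(u) = -3u^3 - 4u^2 - 3u + 3.
The leading coefficient is -3.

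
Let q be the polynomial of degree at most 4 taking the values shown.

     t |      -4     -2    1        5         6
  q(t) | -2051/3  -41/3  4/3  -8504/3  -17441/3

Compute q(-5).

Using the Lagrange interpolation formula with nodes -4, -2, 1, 5, 6:
  L_0(t) = (t + 2)(t - 1)(t - 5)(t - 6) / 900
  L_1(t) = (t + 4)(t - 1)(t - 5)(t - 6) / -336
  L_2(t) = (t + 4)(t + 2)(t - 5)(t - 6) / 300
  L_3(t) = (t + 4)(t + 2)(t - 1)(t - 6) / -252
  L_4(t) = (t + 4)(t + 2)(t - 1)(t - 5) / 400
Then q(t) = -2051/3·L_0(t) - 41/3·L_1(t) + 4/3·L_2(t) - 8504/3·L_3(t) - 17441/3·L_4(t).
Expanding and collecting terms gives q(t) = -4t^4 - 4t^3 + 6t^2 + 3t + 1/3.
Evaluating at t = -5: q(-5) = -5594/3.

-5594/3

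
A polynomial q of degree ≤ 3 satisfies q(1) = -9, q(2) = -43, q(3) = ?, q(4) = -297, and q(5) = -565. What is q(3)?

-131

The 4 known points determine the degree-3 polynomial uniquely.
Write q(n) = an^3 + bn^2 + cn + d. Substituting each data point gives a linear system:
  a + b + c + d = -9
  8a + 4b + 2c + d = -43
  64a + 16b + 4c + d = -297
  125a + 25b + 5c + d = -565
Solving the system yields a = -4, b = -3, c = 3, d = -5.
So q(n) = -4n³ - 3n² + 3n - 5.
Then q(3) = -131.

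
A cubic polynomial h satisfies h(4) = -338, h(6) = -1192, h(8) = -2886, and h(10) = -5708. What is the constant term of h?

2

Write h(t) = at^3 + bt^2 + ct + d. Substituting each data point gives a linear system:
  64a + 16b + 4c + d = -338
  216a + 36b + 6c + d = -1192
  512a + 64b + 8c + d = -2886
  1000a + 100b + 10c + d = -5708
Solving the system yields a = -6, b = 3, c = -1, d = 2.
So h(t) = -6t³ + 3t² - t + 2.
The constant term is 2.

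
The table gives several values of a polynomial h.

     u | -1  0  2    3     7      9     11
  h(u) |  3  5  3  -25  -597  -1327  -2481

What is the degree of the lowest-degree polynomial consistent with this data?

Divided differences on the nodes -1, 0, 2, 3, 7, 9, 11:
  order 0: 3  5  3  -25  -597  -1327  -2481
  order 1: 2  -1  -28  -143  -365  -577
  order 2: -1  -9  -23  -37  -53
  order 3: -2  -2  -2  -2
  order 4: 0  0  0
  order 5: 0  0
  order 6: 0
The order-3 divided differences are all -2 (nonzero) and every higher order vanishes, so the data lies on a polynomial of degree exactly 3.

3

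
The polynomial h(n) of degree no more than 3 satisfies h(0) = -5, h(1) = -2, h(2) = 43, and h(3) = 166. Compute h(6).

1363

Write h(n) = an^3 + bn^2 + cn + d. Substituting each data point gives a linear system:
  d = -5
  a + b + c + d = -2
  8a + 4b + 2c + d = 43
  27a + 9b + 3c + d = 166
Solving the system yields a = 6, b = 3, c = -6, d = -5.
So h(n) = 6n³ + 3n² - 6n - 5.
Then h(6) = 1363.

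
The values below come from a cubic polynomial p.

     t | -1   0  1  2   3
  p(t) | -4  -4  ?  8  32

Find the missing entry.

-2

The 4 known points determine the degree-3 polynomial uniquely.
Write p(t) = at^3 + bt^2 + ct + d. Substituting each data point gives a linear system:
  -a + b - c + d = -4
  d = -4
  8a + 4b + 2c + d = 8
  27a + 9b + 3c + d = 32
Solving the system yields a = 1, b = 1, c = 0, d = -4.
So p(t) = t³ + t² - 4.
Then p(1) = -2.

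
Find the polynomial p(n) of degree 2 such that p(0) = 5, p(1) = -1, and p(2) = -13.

p(n) = -3n^2 - 3n + 5

Using the Lagrange interpolation formula with nodes 0, 1, 2:
  L_0(n) = (n - 1)(n - 2) / 2
  L_1(n) = n(n - 2) / -1
  L_2(n) = n(n - 1) / 2
Then p(n) = 5·L_0(n) - 1·L_1(n) - 13·L_2(n).
Expanding and collecting terms gives p(n) = -3n² - 3n + 5.
Check: p(0) = 5. ✓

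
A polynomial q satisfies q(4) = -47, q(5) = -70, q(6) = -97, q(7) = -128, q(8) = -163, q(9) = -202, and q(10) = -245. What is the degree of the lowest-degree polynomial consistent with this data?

Forward differences of the values at t = 4, 5, 6, 7, 8, 9, 10:
  q  : -47  -70  -97  -128  -163  -202  -245
  Δ  : -23  -27  -31  -35  -39  -43
  Δ^2: -4  -4  -4  -4  -4
  Δ^3: 0  0  0  0
  Δ^4: 0  0  0
  Δ^5: 0  0
  Δ^6: 0
The second differences are constant (-4) and nonzero, while all higher differences vanish, so the minimal degree is 2.

2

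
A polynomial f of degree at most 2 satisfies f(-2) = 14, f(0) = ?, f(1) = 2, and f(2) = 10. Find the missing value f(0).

The 3 known points determine the degree-2 polynomial uniquely.
Write f(x) = ax^2 + bx + c. Substituting each data point gives a linear system:
  4a - 2b + c = 14
  a + b + c = 2
  4a + 2b + c = 10
Solving the system yields a = 3, b = -1, c = 0.
So f(x) = 3x² - x.
Then f(0) = 0.

0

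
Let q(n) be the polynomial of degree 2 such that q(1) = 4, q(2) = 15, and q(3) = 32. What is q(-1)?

Write q(n) = an^2 + bn + c. Substituting each data point gives a linear system:
  a + b + c = 4
  4a + 2b + c = 15
  9a + 3b + c = 32
Solving the system yields a = 3, b = 2, c = -1.
So q(n) = 3n^2 + 2n - 1.
Then q(-1) = 0.

0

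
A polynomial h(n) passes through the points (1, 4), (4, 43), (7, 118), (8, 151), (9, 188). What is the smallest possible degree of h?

Divided differences on the nodes 1, 4, 7, 8, 9:
  order 0: 4  43  118  151  188
  order 1: 13  25  33  37
  order 2: 2  2  2
  order 3: 0  0
  order 4: 0
The order-2 divided differences are all 2 (nonzero) and every higher order vanishes, so the data lies on a polynomial of degree exactly 2.

2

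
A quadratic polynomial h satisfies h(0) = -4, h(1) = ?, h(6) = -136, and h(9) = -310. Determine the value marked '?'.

-6

The 3 known points determine the degree-2 polynomial uniquely.
Write h(t) = at^2 + bt + c. Substituting each data point gives a linear system:
  c = -4
  36a + 6b + c = -136
  81a + 9b + c = -310
Solving the system yields a = -4, b = 2, c = -4.
So h(t) = -4t^2 + 2t - 4.
Then h(1) = -6.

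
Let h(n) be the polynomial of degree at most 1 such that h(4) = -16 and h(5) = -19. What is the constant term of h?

Write h(n) = an + b. Substituting each data point gives a linear system:
  4a + b = -16
  5a + b = -19
Solving the system yields a = -3, b = -4.
So h(n) = -3n - 4.
The constant term is -4.

-4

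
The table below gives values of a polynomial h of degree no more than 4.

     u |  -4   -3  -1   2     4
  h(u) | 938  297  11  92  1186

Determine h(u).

Write h(u) = au^4 + bu^3 + cu^2 + du + e. Substituting each data point gives a linear system:
  256a - 64b + 16c - 4d + e = 938
  81a - 27b + 9c - 3d + e = 297
  a - b + c - d + e = 11
  16a + 8b + 4c + 2d + e = 92
  256a + 64b + 16c + 4d + e = 1186
Solving the system yields a = 4, b = 2, c = 2, d = -1, e = 6.
So h(u) = 4u^4 + 2u^3 + 2u^2 - u + 6.
Check: h(-3) = 297. ✓

h(u) = 4u^4 + 2u^3 + 2u^2 - u + 6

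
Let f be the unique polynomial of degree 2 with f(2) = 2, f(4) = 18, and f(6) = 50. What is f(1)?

0

Forward differences of the values at t = 2, 4, 6:
  f  : 2  18  50
  Δ  : 16  32
  Δ^2: 16
The second differences are constant, confirming degree 2.
Interpolating (Newton forward form) and evaluating at t = 1 gives f(1) = 0.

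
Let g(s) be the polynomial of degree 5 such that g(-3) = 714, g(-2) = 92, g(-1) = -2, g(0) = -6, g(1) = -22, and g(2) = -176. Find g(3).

Forward differences of the values at s = -3, -2, -1, 0, 1, 2:
  g  : 714  92  -2  -6  -22  -176
  Δ  : -622  -94  -4  -16  -154
  Δ^2: 528  90  -12  -138
  Δ^3: -438  -102  -126
  Δ^4: 336  -24
  Δ^5: -360
The fifth differences are constant, confirming degree 5.
Interpolating (Newton forward form) and evaluating at s = 3 gives g(3) = -978.

-978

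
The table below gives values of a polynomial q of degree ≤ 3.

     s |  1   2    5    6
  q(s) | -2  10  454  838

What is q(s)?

Using the Lagrange interpolation formula with nodes 1, 2, 5, 6:
  L_0(s) = (s - 2)(s - 5)(s - 6) / -20
  L_1(s) = (s - 1)(s - 5)(s - 6) / 12
  L_2(s) = (s - 1)(s - 2)(s - 6) / -12
  L_3(s) = (s - 1)(s - 2)(s - 5) / 20
Then q(s) = -2·L_0(s) + 10·L_1(s) + 454·L_2(s) + 838·L_3(s).
Expanding and collecting terms gives q(s) = 5s^3 - 6s^2 - 5s + 4.
Check: q(6) = 838. ✓

q(s) = 5s^3 - 6s^2 - 5s + 4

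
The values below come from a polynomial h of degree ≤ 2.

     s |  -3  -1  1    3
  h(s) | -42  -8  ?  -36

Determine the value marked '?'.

On equispaced nodes a degree-2 polynomial has vanishing third forward difference, so
  - h(-3) + 3·h(-1) - 3·h(1) + h(3) = 0.
Substituting the known values and solving for h(1):
  -3·h(1) = 18
  h(1) = -6.

-6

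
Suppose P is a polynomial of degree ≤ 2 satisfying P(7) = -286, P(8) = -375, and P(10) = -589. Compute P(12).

-851

Using the Lagrange interpolation formula with nodes 7, 8, 10:
  L_0(s) = (s - 8)(s - 10) / 3
  L_1(s) = (s - 7)(s - 10) / -2
  L_2(s) = (s - 7)(s - 8) / 6
Then P(s) = -286·L_0(s) - 375·L_1(s) - 589·L_2(s).
Expanding and collecting terms gives P(s) = -6s^2 + s + 1.
Evaluating at s = 12: P(12) = -851.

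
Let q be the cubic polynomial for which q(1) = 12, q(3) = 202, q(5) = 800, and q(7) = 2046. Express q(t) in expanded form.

Using the Lagrange interpolation formula with nodes 1, 3, 5, 7:
  L_0(t) = (t - 3)(t - 5)(t - 7) / -48
  L_1(t) = (t - 1)(t - 5)(t - 7) / 16
  L_2(t) = (t - 1)(t - 3)(t - 7) / -16
  L_3(t) = (t - 1)(t - 3)(t - 5) / 48
Then q(t) = 12·L_0(t) + 202·L_1(t) + 800·L_2(t) + 2046·L_3(t).
Expanding and collecting terms gives q(t) = 5t^3 + 6t^2 + 6t - 5.
Check: q(5) = 800. ✓

q(t) = 5t^3 + 6t^2 + 6t - 5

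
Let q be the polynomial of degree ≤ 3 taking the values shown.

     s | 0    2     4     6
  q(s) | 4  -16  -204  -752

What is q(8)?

-1852

Forward differences of the values at s = 0, 2, 4, 6:
  q  : 4  -16  -204  -752
  Δ  : -20  -188  -548
  Δ^2: -168  -360
  Δ^3: -192
The third differences are constant, confirming degree 3.
Interpolating (Newton forward form) and evaluating at s = 8 gives q(8) = -1852.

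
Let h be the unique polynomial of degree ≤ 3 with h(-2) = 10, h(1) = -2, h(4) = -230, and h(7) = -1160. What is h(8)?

Forward differences of the values at x = -2, 1, 4, 7:
  h  : 10  -2  -230  -1160
  Δ  : -12  -228  -930
  Δ^2: -216  -702
  Δ^3: -486
The third differences are constant, confirming degree 3.
Interpolating (Newton forward form) and evaluating at x = 8 gives h(8) = -1710.

-1710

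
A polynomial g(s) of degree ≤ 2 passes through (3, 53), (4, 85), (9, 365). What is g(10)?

Write g(s) = as^2 + bs + c. Substituting each data point gives a linear system:
  9a + 3b + c = 53
  16a + 4b + c = 85
  81a + 9b + c = 365
Solving the system yields a = 4, b = 4, c = 5.
So g(s) = 4s^2 + 4s + 5.
Then g(10) = 445.

445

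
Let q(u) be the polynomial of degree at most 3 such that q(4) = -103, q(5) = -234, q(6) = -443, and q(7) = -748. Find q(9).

Write q(u) = au^3 + bu^2 + cu + d. Substituting each data point gives a linear system:
  64a + 16b + 4c + d = -103
  125a + 25b + 5c + d = -234
  216a + 36b + 6c + d = -443
  343a + 49b + 7c + d = -748
Solving the system yields a = -3, b = 6, c = -2, d = 1.
So q(u) = -3u³ + 6u² - 2u + 1.
Then q(9) = -1718.

-1718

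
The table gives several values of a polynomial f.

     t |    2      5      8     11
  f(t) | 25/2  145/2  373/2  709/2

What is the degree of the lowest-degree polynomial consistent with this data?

Forward differences of the values at t = 2, 5, 8, 11:
  f  : 25/2  145/2  373/2  709/2
  Δ  : 60  114  168
  Δ^2: 54  54
  Δ^3: 0
The second differences are constant (54) and nonzero, while all higher differences vanish, so the minimal degree is 2.

2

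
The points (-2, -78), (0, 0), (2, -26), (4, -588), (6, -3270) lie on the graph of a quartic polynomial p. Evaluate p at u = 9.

Forward differences of the values at u = -2, 0, 2, 4, 6:
  p  : -78  0  -26  -588  -3270
  Δ  : 78  -26  -562  -2682
  Δ^2: -104  -536  -2120
  Δ^3: -432  -1584
  Δ^4: -1152
The fourth differences are constant, confirming degree 4.
Interpolating (Newton forward form) and evaluating at u = 9 gives p(9) = -17568.

-17568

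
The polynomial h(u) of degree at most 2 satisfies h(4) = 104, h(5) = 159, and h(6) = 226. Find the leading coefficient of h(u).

Write h(u) = au^2 + bu + c. Substituting each data point gives a linear system:
  16a + 4b + c = 104
  25a + 5b + c = 159
  36a + 6b + c = 226
Solving the system yields a = 6, b = 1, c = 4.
So h(u) = 6u^2 + u + 4.
The leading coefficient is 6.

6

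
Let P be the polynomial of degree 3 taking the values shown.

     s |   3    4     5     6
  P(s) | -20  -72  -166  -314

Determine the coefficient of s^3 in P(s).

Write P(s) = as^3 + bs^2 + cs + d. Substituting each data point gives a linear system:
  27a + 9b + 3c + d = -20
  64a + 16b + 4c + d = -72
  125a + 25b + 5c + d = -166
  216a + 36b + 6c + d = -314
Solving the system yields a = -2, b = 3, c = 1, d = 4.
So P(s) = -2s^3 + 3s^2 + s + 4.
The leading coefficient is -2.

-2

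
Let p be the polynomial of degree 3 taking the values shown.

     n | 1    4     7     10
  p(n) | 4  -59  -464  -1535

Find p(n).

Write p(n) = an^3 + bn^2 + cn + d. Substituting each data point gives a linear system:
  a + b + c + d = 4
  64a + 16b + 4c + d = -59
  343a + 49b + 7c + d = -464
  1000a + 100b + 10c + d = -1535
Solving the system yields a = -2, b = 5, c = -4, d = 5.
So p(n) = -2n^3 + 5n^2 - 4n + 5.
Check: p(1) = 4. ✓

p(n) = -2n^3 + 5n^2 - 4n + 5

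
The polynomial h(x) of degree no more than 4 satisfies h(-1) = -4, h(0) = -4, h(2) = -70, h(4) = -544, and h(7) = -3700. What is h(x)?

Write h(x) = ax^4 + bx^3 + cx^2 + dx + e. Substituting each data point gives a linear system:
  a - b + c - d + e = -4
  e = -4
  16a + 8b + 4c + 2d + e = -70
  256a + 64b + 16c + 4d + e = -544
  2401a + 343b + 49c + 7d + e = -3700
Solving the system yields a = -1, b = -3, c = -5, d = -3, e = -4.
So h(x) = -x^4 - 3x^3 - 5x^2 - 3x - 4.
Check: h(0) = -4. ✓

h(x) = -x^4 - 3x^3 - 5x^2 - 3x - 4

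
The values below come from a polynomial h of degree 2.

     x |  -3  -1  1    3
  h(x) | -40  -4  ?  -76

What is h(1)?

-16

On equispaced nodes a degree-2 polynomial has vanishing third forward difference, so
  - h(-3) + 3·h(-1) - 3·h(1) + h(3) = 0.
Substituting the known values and solving for h(1):
  -3·h(1) = 48
  h(1) = -16.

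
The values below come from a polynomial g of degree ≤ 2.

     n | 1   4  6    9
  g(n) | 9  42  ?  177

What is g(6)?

The 3 known points determine the degree-2 polynomial uniquely.
Write g(n) = an^2 + bn + c. Substituting each data point gives a linear system:
  a + b + c = 9
  16a + 4b + c = 42
  81a + 9b + c = 177
Solving the system yields a = 2, b = 1, c = 6.
So g(n) = 2n^2 + n + 6.
Then g(6) = 84.

84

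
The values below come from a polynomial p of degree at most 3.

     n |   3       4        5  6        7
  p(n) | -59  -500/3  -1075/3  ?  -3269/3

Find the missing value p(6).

On equispaced nodes a degree-3 polynomial has vanishing fourth forward difference, so
  p(3) - 4·p(4) + 6·p(5) - 4·p(6) + p(7) = 0.
Substituting the known values and solving for p(6):
  -4·p(6) = 2632
  p(6) = -658.

-658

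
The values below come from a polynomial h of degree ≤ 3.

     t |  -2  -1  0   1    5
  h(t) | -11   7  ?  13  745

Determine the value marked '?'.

5

The 4 known points determine the degree-3 polynomial uniquely.
Write h(t) = at^3 + bt^2 + ct + d. Substituting each data point gives a linear system:
  -8a + 4b - 2c + d = -11
  -a + b - c + d = 7
  a + b + c + d = 13
  125a + 25b + 5c + d = 745
Solving the system yields a = 5, b = 5, c = -2, d = 5.
So h(t) = 5t³ + 5t² - 2t + 5.
Then h(0) = 5.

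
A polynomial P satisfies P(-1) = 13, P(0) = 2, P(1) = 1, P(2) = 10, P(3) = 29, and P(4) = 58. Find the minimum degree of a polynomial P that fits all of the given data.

2

Forward differences of the values at t = -1, 0, 1, 2, 3, 4:
  P  : 13  2  1  10  29  58
  Δ  : -11  -1  9  19  29
  Δ^2: 10  10  10  10
  Δ^3: 0  0  0
  Δ^4: 0  0
  Δ^5: 0
The second differences are constant (10) and nonzero, while all higher differences vanish, so the minimal degree is 2.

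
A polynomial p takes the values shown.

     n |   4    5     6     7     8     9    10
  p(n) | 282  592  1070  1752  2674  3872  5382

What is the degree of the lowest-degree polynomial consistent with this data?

Forward differences of the values at n = 4, 5, 6, 7, 8, 9, 10:
  p  : 282  592  1070  1752  2674  3872  5382
  Δ  : 310  478  682  922  1198  1510
  Δ^2: 168  204  240  276  312
  Δ^3: 36  36  36  36
  Δ^4: 0  0  0
  Δ^5: 0  0
  Δ^6: 0
The third differences are constant (36) and nonzero, while all higher differences vanish, so the minimal degree is 3.

3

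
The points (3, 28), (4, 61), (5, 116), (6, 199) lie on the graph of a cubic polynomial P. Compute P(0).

1

Forward differences of the values at n = 3, 4, 5, 6:
  P  : 28  61  116  199
  Δ  : 33  55  83
  Δ^2: 22  28
  Δ^3: 6
The third differences are constant, confirming degree 3.
Interpolating (Newton forward form) and evaluating at n = 0 gives P(0) = 1.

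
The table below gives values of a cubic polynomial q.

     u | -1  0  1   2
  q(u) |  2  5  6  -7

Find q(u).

Write q(u) = au^3 + bu^2 + cu + d. Substituting each data point gives a linear system:
  -a + b - c + d = 2
  d = 5
  a + b + c + d = 6
  8a + 4b + 2c + d = -7
Solving the system yields a = -2, b = -1, c = 4, d = 5.
So q(u) = -2u³ - u² + 4u + 5.
Check: q(2) = -7. ✓

q(u) = -2u^3 - u^2 + 4u + 5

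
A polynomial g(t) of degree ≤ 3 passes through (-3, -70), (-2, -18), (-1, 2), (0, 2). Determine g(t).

g(t) = 2t^3 - 4t^2 - 6t + 2

Write g(t) = at^3 + bt^2 + ct + d. Substituting each data point gives a linear system:
  -27a + 9b - 3c + d = -70
  -8a + 4b - 2c + d = -18
  -a + b - c + d = 2
  d = 2
Solving the system yields a = 2, b = -4, c = -6, d = 2.
So g(t) = 2t^3 - 4t^2 - 6t + 2.
Check: g(-3) = -70. ✓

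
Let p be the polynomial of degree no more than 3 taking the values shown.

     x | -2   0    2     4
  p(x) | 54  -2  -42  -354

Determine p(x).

p(x) = -6x^3 + 2x^2 - 2

Write p(x) = ax^3 + bx^2 + cx + d. Substituting each data point gives a linear system:
  -8a + 4b - 2c + d = 54
  d = -2
  8a + 4b + 2c + d = -42
  64a + 16b + 4c + d = -354
Solving the system yields a = -6, b = 2, c = 0, d = -2.
So p(x) = -6x³ + 2x² - 2.
Check: p(-2) = 54. ✓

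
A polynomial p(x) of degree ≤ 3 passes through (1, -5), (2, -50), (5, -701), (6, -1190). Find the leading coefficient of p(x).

Write p(x) = ax^3 + bx^2 + cx + d. Substituting each data point gives a linear system:
  a + b + c + d = -5
  8a + 4b + 2c + d = -50
  125a + 25b + 5c + d = -701
  216a + 36b + 6c + d = -1190
Solving the system yields a = -5, b = -3, c = -1, d = 4.
So p(x) = -5x^3 - 3x^2 - x + 4.
The leading coefficient is -5.

-5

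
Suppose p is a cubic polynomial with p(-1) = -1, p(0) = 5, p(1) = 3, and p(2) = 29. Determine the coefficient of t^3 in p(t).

Write p(t) = at^3 + bt^2 + ct + d. Substituting each data point gives a linear system:
  -a + b - c + d = -1
  d = 5
  a + b + c + d = 3
  8a + 4b + 2c + d = 29
Solving the system yields a = 6, b = -4, c = -4, d = 5.
So p(t) = 6t^3 - 4t^2 - 4t + 5.
The leading coefficient is 6.

6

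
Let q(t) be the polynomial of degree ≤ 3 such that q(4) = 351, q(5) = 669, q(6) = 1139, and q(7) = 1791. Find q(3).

Write q(t) = at^3 + bt^2 + ct + d. Substituting each data point gives a linear system:
  64a + 16b + 4c + d = 351
  125a + 25b + 5c + d = 669
  216a + 36b + 6c + d = 1139
  343a + 49b + 7c + d = 1791
Solving the system yields a = 5, b = 1, c = 4, d = -1.
So q(t) = 5t^3 + t^2 + 4t - 1.
Then q(3) = 155.

155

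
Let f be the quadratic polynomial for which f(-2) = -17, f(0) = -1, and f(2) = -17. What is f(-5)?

-101

Forward differences of the values at s = -2, 0, 2:
  f  : -17  -1  -17
  Δ  : 16  -16
  Δ^2: -32
The second differences are constant, confirming degree 2.
Interpolating (Newton forward form) and evaluating at s = -5 gives f(-5) = -101.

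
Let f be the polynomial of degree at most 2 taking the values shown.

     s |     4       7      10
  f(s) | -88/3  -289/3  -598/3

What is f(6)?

-70

Write f(s) = as^2 + bs + c. Substituting each data point gives a linear system:
  16a + 4b + c = -88/3
  49a + 7b + c = -289/3
  100a + 10b + c = -598/3
Solving the system yields a = -2, b = -1/3, c = 4.
So f(s) = -2s^2 - (1/3)s + 4.
Then f(6) = -70.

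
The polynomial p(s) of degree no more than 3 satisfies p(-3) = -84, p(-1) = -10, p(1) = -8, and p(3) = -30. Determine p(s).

Write p(s) = as^3 + bs^2 + cs + d. Substituting each data point gives a linear system:
  -27a + 9b - 3c + d = -84
  -a + b - c + d = -10
  a + b + c + d = -8
  27a + 9b + 3c + d = -30
Solving the system yields a = 1, b = -6, c = 0, d = -3.
So p(s) = s^3 - 6s^2 - 3.
Check: p(1) = -8. ✓

p(s) = s^3 - 6s^2 - 3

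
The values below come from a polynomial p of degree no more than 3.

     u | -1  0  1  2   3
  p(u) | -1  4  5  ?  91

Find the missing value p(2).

The 4 known points determine the degree-3 polynomial uniquely.
Write p(u) = au^3 + bu^2 + cu + d. Substituting each data point gives a linear system:
  -a + b - c + d = -1
  d = 4
  a + b + c + d = 5
  27a + 9b + 3c + d = 91
Solving the system yields a = 4, b = -2, c = -1, d = 4.
So p(u) = 4u³ - 2u² - u + 4.
Then p(2) = 26.

26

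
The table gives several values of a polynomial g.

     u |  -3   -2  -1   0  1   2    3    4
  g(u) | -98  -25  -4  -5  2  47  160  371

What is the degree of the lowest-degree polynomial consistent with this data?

3

Forward differences of the values at u = -3, -2, -1, 0, 1, 2, 3, 4:
  g  : -98  -25  -4  -5  2  47  160  371
  Δ  : 73  21  -1  7  45  113  211
  Δ^2: -52  -22  8  38  68  98
  Δ^3: 30  30  30  30  30
  Δ^4: 0  0  0  0
  Δ^5: 0  0  0
  Δ^6: 0  0
  Δ^7: 0
The third differences are constant (30) and nonzero, while all higher differences vanish, so the minimal degree is 3.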